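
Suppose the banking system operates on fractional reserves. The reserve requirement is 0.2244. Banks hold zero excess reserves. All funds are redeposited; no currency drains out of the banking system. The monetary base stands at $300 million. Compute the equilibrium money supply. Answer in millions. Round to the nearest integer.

With no currency drain or excess reserves, the money multiplier is m = 1/rr = 1/0.2244 ≈ 4.4563.
Money supply M = m × MB = 4.4563 × 300 = 1336.89 million.

$1337 million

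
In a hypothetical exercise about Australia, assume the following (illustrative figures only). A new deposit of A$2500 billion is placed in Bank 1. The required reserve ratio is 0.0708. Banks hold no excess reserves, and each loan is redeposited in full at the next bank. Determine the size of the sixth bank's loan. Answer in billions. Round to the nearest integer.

A$1609 billion

Each bank lends a fraction (1 − rr) = 0.9292 of the deposit it receives, so Bank 6 receives 2500·0.9292^5 and lends 2500·0.9292^6 ≈ 1609.1451 billion.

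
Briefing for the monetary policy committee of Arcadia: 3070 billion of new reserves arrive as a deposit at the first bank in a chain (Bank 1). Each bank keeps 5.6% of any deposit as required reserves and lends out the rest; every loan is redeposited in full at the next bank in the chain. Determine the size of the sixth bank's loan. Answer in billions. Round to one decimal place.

2172.6 billion

Each bank lends a fraction (1 − rr) = 0.9440 of the deposit it receives, so Bank 6 receives 3070·0.9440^5 and lends 3070·0.9440^6 ≈ 2172.5528 billion.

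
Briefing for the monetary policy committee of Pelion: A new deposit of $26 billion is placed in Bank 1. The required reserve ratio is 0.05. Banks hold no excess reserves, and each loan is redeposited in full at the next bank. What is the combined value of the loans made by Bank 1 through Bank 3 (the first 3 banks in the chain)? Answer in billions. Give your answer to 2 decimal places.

$70.46 billion

Bank i lends (1 − rr)^i of the original deposit: Bank 1 lends 26·0.9500 = 24.7000, Bank 2 lends 26·0.9500² = 23.4650, and so on.
Summing a geometric series: total = 26·[0.9500·(1 − 0.9500^3) / (1 − 0.9500)] ≈ 70.4567 billion.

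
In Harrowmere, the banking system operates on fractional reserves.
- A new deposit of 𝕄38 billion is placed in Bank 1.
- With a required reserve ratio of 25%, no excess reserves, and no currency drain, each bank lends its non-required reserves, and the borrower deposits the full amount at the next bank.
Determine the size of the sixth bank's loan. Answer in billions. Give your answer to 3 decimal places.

𝕄6.763 billion

Each bank lends a fraction (1 − rr) = 0.7500 of the deposit it receives, so Bank 6 receives 38·0.7500^5 and lends 38·0.7500^6 ≈ 6.7632 billion.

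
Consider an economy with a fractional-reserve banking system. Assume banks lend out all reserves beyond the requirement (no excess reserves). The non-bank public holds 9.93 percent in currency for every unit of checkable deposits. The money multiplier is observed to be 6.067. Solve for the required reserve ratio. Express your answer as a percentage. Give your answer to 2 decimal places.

8.19%

Using m = 6.067. Since m = (1 + c)/(c + rr + e), the denominator satisfies c + rr + e = (1 + c)/m = (1 + 0.0993) / 6.067 ≈ 0.181193.
With c = 0.0993 and e = 0, the required reserve ratio is 0.181193 − 0.0993 − 0 = 0.081893.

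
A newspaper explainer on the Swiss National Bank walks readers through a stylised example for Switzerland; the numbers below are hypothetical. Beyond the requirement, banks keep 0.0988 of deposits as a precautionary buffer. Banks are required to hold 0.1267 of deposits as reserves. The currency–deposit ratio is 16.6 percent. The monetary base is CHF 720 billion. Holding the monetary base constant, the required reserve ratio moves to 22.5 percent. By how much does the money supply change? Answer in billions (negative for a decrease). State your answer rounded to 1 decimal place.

Initially m₁ = (1 + 0.166) / (0.1267 + 0.0988 + 0.166) ≈ 2.97829, so M₁ = 2.97829 × 720 = 2144.3688 billion.
After the change m₂ = (1 + 0.166) / (0.225 + 0.0988 + 0.166) ≈ 2.38056, so M₂ = 2.38056 × 720 = 1714.0032 billion.
ΔM = M₂ − M₁ = 1714.0032 − 2144.3688 = -430.3656 billion.

-430.4 billion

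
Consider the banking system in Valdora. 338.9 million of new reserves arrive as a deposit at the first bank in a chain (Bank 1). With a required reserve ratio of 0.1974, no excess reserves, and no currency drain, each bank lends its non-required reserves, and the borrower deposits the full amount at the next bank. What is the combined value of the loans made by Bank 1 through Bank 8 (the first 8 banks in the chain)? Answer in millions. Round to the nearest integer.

1141 million

Bank i lends (1 − rr)^i of the original deposit: Bank 1 lends 338.9·0.8026 ≈ 272.0011, Bank 2 lends 338.9·0.8026² ≈ 218.3081, and so on.
Summing a geometric series: total = 338.9·[0.8026·(1 − 0.8026^8) / (1 − 0.8026)] ≈ 1140.6629 million.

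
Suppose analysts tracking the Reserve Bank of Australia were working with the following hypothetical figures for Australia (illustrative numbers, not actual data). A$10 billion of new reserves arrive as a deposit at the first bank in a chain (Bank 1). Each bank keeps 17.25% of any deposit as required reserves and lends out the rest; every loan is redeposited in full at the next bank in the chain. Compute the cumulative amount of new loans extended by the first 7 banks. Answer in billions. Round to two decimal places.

Bank i lends (1 − rr)^i of the original deposit: Bank 1 lends 10·0.8275 = 8.2750, Bank 2 lends 10·0.8275² ≈ 6.8476, and so on.
Summing a geometric series: total = 10·[0.8275·(1 − 0.8275^7) / (1 − 0.8275)] ≈ 35.2256 billion.

A$35.23 billion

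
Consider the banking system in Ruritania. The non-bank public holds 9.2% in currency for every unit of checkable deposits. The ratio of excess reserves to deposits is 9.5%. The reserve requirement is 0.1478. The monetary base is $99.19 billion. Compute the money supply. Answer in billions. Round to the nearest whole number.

The money multiplier is m = (1 + c) / (rr + e + c) = (1 + 0.092) / (0.1478 + 0.095 + 0.092) ≈ 3.2616.
So M = m × MB = 3.2616 × 99.19 ≈ 323.5181 billion.

$324 billion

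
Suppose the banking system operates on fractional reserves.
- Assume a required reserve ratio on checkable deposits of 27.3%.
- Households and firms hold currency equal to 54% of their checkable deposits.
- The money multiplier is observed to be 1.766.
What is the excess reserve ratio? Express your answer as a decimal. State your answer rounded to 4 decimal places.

Using m = 1.766. Since m = (1 + c)/(c + rr + e), the denominator satisfies c + rr + e = (1 + c)/m = (1 + 0.54) / 1.766 ≈ 0.872027.
With c = 0.54 and rr = 0.273, the excess reserve ratio is 0.872027 − 0.54 − 0.273 = 0.059027.

0.0590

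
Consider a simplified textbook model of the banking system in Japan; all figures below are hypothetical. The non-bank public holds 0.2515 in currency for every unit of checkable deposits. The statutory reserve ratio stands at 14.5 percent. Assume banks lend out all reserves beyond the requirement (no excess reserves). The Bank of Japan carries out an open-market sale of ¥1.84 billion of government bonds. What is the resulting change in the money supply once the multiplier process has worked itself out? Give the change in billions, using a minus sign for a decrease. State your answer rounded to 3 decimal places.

-5.808 billion

The money multiplier is m = (1 + c) / (rr + c) = (1 + 0.2515) / (0.145 + 0.2515) ≈ 3.15637.
The sale removes 1.84 billion of base, so ΔM = m × ΔMB = 3.15637 × (−1.84) ≈ -5.8077 billion.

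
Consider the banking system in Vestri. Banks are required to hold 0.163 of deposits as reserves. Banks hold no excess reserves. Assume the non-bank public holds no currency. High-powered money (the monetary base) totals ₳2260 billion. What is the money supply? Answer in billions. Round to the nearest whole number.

With no currency drain or excess reserves, the money multiplier is m = 1/rr = 1/0.163 ≈ 6.13497.
Money supply M = m × MB = 6.13497 × 2260 = 13865.0322 billion.

₳13865 billion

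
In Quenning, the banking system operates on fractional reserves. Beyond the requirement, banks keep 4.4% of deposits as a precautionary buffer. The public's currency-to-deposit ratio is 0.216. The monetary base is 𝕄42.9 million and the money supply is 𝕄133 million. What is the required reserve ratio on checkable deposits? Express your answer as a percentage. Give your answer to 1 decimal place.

13.2%

Using m = M/MB = 133/42.9 ≈ 3.100233. Since m = (1 + c)/(c + rr + e), the denominator satisfies c + rr + e = (1 + c)/m = (1 + 0.216) / 3.100233 ≈ 0.392229.
With c = 0.216 and e = 0.044, the required reserve ratio on checkable deposits is 0.392229 − 0.216 − 0.044 = 0.132229.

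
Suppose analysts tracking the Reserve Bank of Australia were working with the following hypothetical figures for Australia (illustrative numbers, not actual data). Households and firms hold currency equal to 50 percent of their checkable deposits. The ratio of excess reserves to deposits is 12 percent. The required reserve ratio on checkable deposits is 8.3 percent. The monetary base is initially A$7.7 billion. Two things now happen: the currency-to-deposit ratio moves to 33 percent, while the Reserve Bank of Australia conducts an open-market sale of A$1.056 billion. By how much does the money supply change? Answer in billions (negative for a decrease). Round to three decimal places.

A$0.149 billion

Before: m₁ = (1 + 0.5) / (0.083 + 0.12 + 0.5) ≈ 2.13371, MB₁ = 7.7, so M₁ = 2.13371 × 7.7 ≈ 16.4296 billion.
After: m₂ = (1 + 0.33) / (0.083 + 0.12 + 0.33) ≈ 2.49531, MB₂ = 7.7 − 1.056 = 6.644, so M₂ = 2.49531 × 6.644 ≈ 16.5788 billion.
ΔM = M₂ − M₁ = 16.5788 − 16.4296 = 0.1492 billion.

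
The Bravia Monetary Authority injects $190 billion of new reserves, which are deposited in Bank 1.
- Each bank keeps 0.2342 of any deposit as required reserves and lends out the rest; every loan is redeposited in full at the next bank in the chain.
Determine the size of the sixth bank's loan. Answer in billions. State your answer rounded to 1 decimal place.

Each bank lends a fraction (1 − rr) = 0.7658 of the deposit it receives, so Bank 6 receives 190·0.7658^5 and lends 190·0.7658^6 ≈ 38.3218 billion.

$38.3 billion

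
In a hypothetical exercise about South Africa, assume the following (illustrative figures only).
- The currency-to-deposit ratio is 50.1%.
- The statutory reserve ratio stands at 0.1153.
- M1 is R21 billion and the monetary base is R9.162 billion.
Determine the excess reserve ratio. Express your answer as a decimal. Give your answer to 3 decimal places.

0.039

Using m = M/MB = 21/9.162 ≈ 2.292076. Since m = (1 + c)/(c + rr + e), the denominator satisfies c + rr + e = (1 + c)/m = (1 + 0.501) / 2.292076 ≈ 0.654865.
With c = 0.501 and rr = 0.1153, the excess reserve ratio is 0.654865 − 0.501 − 0.1153 = 0.038565.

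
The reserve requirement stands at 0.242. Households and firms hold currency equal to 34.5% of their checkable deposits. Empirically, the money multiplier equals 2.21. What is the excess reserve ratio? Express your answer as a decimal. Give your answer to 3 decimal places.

0.022

Using m = 2.21. Since m = (1 + c)/(c + rr + e), the denominator satisfies c + rr + e = (1 + c)/m = (1 + 0.345) / 2.21 ≈ 0.608597.
With c = 0.345 and rr = 0.242, the excess reserve ratio is 0.608597 − 0.345 − 0.242 = 0.021597.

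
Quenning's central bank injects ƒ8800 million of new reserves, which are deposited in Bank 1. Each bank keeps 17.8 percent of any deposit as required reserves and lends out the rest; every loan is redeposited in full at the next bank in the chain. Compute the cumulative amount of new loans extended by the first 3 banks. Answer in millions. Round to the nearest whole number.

ƒ18067 million

Bank i lends (1 − rr)^i of the original deposit: Bank 1 lends 8800·0.8220 = 7233.6000, Bank 2 lends 8800·0.8220² = 5946.0192, and so on.
Summing a geometric series: total = 8800·[0.8220·(1 − 0.8220^3) / (1 − 0.8220)] ≈ 18067.2470 million.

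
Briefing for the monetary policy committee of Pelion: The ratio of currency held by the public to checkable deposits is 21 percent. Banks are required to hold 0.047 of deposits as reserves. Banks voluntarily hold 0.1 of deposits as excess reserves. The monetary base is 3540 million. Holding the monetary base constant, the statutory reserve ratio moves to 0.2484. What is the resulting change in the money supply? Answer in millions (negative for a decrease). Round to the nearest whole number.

-4327 million

Initially m₁ = (1 + 0.21) / (0.047 + 0.1 + 0.21) ≈ 3.38936, so M₁ = 3.38936 × 3540 = 11998.3344 million.
After the change m₂ = (1 + 0.21) / (0.2484 + 0.1 + 0.21) ≈ 2.16691, so M₂ = 2.16691 × 3540 = 7670.8614 million.
ΔM = M₂ − M₁ = 7670.8614 − 11998.3344 = -4327.473 million.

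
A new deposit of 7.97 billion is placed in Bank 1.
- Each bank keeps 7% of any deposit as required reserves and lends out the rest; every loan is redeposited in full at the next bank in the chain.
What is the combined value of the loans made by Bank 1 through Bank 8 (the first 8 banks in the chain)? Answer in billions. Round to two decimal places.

46.63 billion

Bank i lends (1 − rr)^i of the original deposit: Bank 1 lends 7.97·0.9300 = 7.4121, Bank 2 lends 7.97·0.9300² ≈ 6.8933, and so on.
Summing a geometric series: total = 7.97·[0.9300·(1 − 0.9300^8) / (1 − 0.9300)] ≈ 46.6346 billion.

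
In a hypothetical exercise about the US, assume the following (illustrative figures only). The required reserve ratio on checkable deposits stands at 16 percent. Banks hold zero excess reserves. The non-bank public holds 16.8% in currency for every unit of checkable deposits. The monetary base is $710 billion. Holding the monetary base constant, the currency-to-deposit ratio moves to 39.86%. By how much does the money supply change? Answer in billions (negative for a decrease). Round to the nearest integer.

Initially m₁ = (1 + 0.168) / (0.16 + 0.168) ≈ 3.5610, so M₁ = 3.5610 × 710 = 2528.31 billion.
After the change m₂ = (1 + 0.3986) / (0.16 + 0.3986) ≈ 2.5038, so M₂ = 2.5038 × 710 = 1777.698 billion.
ΔM = M₂ − M₁ = 1777.698 − 2528.31 = -750.612 billion.

-751 billion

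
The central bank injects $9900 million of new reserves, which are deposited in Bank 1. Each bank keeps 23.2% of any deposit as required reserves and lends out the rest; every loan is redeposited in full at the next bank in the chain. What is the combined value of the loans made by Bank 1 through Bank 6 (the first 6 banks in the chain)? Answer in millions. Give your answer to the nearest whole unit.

$26048 million

Bank i lends (1 − rr)^i of the original deposit: Bank 1 lends 9900·0.7680 = 7603.2000, Bank 2 lends 9900·0.7680² = 5839.2576, and so on.
Summing a geometric series: total = 9900·[0.7680·(1 − 0.7680^6) / (1 − 0.7680)] ≈ 26047.6699 million.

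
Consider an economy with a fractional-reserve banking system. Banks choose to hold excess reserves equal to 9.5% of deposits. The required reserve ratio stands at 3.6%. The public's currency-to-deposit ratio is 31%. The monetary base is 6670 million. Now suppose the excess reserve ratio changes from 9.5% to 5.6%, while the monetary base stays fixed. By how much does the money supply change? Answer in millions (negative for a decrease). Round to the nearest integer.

Initially m₁ = (1 + 0.31) / (0.036 + 0.095 + 0.31) ≈ 2.97052, so M₁ = 2.97052 × 6670 = 19813.3684 million.
After the change m₂ = (1 + 0.31) / (0.036 + 0.056 + 0.31) ≈ 3.25871, so M₂ = 3.25871 × 6670 = 21735.5957 million.
ΔM = M₂ − M₁ = 21735.5957 − 19813.3684 = 1922.2273 million.

1922 million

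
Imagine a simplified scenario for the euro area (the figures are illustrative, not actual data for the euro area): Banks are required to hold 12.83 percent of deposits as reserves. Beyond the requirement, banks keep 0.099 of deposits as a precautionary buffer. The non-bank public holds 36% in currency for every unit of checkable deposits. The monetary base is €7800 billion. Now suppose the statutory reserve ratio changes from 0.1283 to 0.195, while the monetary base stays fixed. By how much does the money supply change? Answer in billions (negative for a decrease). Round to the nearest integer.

Initially m₁ = (1 + 0.36) / (0.1283 + 0.099 + 0.36) ≈ 2.31568, so M₁ = 2.31568 × 7800 = 18062.304 billion.
After the change m₂ = (1 + 0.36) / (0.195 + 0.099 + 0.36) ≈ 2.07951, so M₂ = 2.07951 × 7800 = 16220.178 billion.
ΔM = M₂ − M₁ = 16220.178 − 18062.304 = -1842.126 billion.

-1842 billion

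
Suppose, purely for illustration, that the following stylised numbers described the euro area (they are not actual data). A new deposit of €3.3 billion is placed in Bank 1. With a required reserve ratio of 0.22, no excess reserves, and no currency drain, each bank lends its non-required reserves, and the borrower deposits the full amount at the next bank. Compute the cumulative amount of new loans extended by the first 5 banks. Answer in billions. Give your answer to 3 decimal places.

Bank i lends (1 − rr)^i of the original deposit: Bank 1 lends 3.3·0.7800 = 2.5740, Bank 2 lends 3.3·0.7800² ≈ 2.0077, and so on.
Summing a geometric series: total = 3.3·[0.7800·(1 − 0.7800^5) / (1 − 0.7800)] ≈ 8.3220 billion.

€8.322 billion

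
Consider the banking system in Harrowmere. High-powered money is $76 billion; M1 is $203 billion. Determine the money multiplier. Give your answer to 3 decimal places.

The money multiplier is m = M / MB = 203 / 76 ≈ 2.67105.

2.671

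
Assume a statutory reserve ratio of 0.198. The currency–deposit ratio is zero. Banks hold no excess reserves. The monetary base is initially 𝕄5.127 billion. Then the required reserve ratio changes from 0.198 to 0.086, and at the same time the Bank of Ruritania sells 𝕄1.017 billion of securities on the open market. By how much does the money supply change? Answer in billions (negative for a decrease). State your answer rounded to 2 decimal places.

Before: m₁ = 1 / (0.198) ≈ 5.0505, MB₁ = 5.127, so M₁ = 5.0505 × 5.127 ≈ 25.8939 billion.
After: m₂ = 1 / (0.086) ≈ 11.6279, MB₂ = 5.127 − 1.017 = 4.11, so M₂ = 11.6279 × 4.11 ≈ 47.7907 billion.
ΔM = M₂ − M₁ = 47.7907 − 25.8939 = 21.8968 billion.

𝕄21.90 billion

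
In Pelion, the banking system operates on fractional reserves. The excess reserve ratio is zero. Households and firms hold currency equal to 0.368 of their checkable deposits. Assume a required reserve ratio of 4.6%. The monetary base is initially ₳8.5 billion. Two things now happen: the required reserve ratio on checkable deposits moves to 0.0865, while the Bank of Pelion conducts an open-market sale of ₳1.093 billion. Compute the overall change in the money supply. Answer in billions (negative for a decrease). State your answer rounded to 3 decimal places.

Before: m₁ = (1 + 0.368) / (0.046 + 0.368) ≈ 3.30435, MB₁ = 8.5, so M₁ = 3.30435 × 8.5 ≈ 28.087 billion.
After: m₂ = (1 + 0.368) / (0.0865 + 0.368) ≈ 3.00990, MB₂ = 8.5 − 1.093 = 7.407, so M₂ = 3.00990 × 7.407 ≈ 22.2943 billion.
ΔM = M₂ − M₁ = 22.2943 − 28.087 = -5.7927 billion.

-5.793 billion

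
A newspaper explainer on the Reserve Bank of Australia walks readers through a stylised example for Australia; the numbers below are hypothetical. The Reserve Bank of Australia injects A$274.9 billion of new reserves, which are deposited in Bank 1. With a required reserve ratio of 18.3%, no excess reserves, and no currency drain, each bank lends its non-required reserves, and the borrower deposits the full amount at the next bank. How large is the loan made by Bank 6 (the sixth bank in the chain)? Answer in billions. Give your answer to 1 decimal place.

A$81.8 billion

Each bank lends a fraction (1 − rr) = 0.8170 of the deposit it receives, so Bank 6 receives 274.9·0.8170^5 and lends 274.9·0.8170^6 ≈ 81.7536 billion.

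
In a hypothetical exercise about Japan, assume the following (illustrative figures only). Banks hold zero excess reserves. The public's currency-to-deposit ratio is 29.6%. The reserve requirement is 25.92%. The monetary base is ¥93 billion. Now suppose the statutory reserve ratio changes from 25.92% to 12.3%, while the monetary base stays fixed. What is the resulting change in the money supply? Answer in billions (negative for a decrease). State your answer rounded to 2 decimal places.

¥70.57 billion

Initially m₁ = (1 + 0.296) / (0.2592 + 0.296) ≈ 2.33429, so M₁ = 2.33429 × 93 ≈ 217.089 billion.
After the change m₂ = (1 + 0.296) / (0.123 + 0.296) ≈ 3.09308, so M₂ = 3.09308 × 93 ≈ 287.6564 billion.
ΔM = M₂ − M₁ = 287.6564 − 217.089 = 70.5674 billion.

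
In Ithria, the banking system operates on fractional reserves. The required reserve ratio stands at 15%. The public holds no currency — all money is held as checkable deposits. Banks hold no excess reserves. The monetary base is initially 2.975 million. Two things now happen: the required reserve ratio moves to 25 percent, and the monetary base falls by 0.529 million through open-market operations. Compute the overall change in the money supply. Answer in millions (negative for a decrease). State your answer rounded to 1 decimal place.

Before: m₁ = 1 / (0.15) ≈ 6.6667, MB₁ = 2.975, so M₁ = 6.6667 × 2.975 ≈ 19.8334 million.
After: m₂ = 1 / (0.25) = 4, MB₂ = 2.975 − 0.529 = 2.446, so M₂ = 4 × 2.446 = 9.784 million.
ΔM = M₂ − M₁ = 9.784 − 19.8334 = -10.0494 million.

-10.0 million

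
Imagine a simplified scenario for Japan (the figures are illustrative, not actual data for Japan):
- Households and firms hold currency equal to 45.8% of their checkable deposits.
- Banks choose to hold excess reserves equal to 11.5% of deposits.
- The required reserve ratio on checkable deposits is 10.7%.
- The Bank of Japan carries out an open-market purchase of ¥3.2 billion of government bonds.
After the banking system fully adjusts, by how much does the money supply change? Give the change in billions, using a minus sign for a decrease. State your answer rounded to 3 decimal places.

¥6.861 billion

The money multiplier is m = (1 + c) / (rr + e + c) = (1 + 0.458) / (0.107 + 0.115 + 0.458) ≈ 2.14412.
The purchase adds 3.2 billion of base, so ΔM = m × ΔMB = 2.14412 × (+3.2) ≈ 6.8612 billion.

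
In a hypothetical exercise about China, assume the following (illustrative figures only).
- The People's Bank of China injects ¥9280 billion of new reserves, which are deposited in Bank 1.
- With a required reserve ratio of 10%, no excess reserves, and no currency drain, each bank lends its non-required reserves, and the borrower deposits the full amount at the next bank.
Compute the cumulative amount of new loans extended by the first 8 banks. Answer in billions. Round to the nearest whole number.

¥47567 billion

Bank i lends (1 − rr)^i of the original deposit: Bank 1 lends 9280·0.9000 = 8352.0000, Bank 2 lends 9280·0.9000² = 7516.8000, and so on.
Summing a geometric series: total = 9280·[0.9000·(1 − 0.9000^8) / (1 − 0.9000)] ≈ 47567.3786 billion.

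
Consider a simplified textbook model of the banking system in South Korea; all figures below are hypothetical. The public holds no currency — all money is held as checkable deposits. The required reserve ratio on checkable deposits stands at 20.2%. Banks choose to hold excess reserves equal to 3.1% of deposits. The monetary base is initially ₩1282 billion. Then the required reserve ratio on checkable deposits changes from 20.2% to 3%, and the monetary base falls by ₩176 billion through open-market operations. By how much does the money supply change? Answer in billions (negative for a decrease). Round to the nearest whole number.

Before: m₁ = 1 / (0.202 + 0.031) ≈ 4.29185, MB₁ = 1282, so M₁ = 4.29185 × 1282 = 5502.1517 billion.
After: m₂ = 1 / (0.03 + 0.031) ≈ 16.39344, MB₂ = 1282 − 176 = 1106, so M₂ = 16.39344 × 1106 ≈ 18131.1446 billion.
ΔM = M₂ − M₁ = 18131.1446 − 5502.1517 = 12628.9929 billion.

₩12629 billion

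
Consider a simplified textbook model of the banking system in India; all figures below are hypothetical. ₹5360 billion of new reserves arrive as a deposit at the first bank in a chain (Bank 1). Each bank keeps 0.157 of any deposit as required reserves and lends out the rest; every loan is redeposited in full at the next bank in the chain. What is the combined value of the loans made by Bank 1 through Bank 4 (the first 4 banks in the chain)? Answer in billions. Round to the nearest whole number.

Bank i lends (1 − rr)^i of the original deposit: Bank 1 lends 5360·0.8430 = 4518.4800, Bank 2 lends 5360·0.8430² ≈ 3809.0786, and so on.
Summing a geometric series: total = 5360·[0.8430·(1 − 0.8430^4) / (1 − 0.8430)] ≈ 14245.5299 billion.

₹14246 billion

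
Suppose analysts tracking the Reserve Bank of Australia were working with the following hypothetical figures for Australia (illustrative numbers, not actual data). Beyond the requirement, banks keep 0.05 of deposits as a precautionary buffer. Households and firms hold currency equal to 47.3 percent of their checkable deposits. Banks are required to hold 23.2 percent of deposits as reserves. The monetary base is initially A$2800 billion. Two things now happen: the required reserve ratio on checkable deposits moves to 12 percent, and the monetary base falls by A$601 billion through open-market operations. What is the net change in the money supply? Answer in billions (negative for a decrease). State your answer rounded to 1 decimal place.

Before: m₁ = (1 + 0.473) / (0.232 + 0.05 + 0.473) ≈ 1.950993, MB₁ = 2800, so M₁ = 1.950993 × 2800 = 5462.7804 billion.
After: m₂ = (1 + 0.473) / (0.12 + 0.05 + 0.473) ≈ 2.290824, MB₂ = 2800 − 601 = 2199, so M₂ = 2.290824 × 2199 ≈ 5037.522 billion.
ΔM = M₂ − M₁ = 5037.522 − 5462.7804 = -425.2584 billion.

-425.3 billion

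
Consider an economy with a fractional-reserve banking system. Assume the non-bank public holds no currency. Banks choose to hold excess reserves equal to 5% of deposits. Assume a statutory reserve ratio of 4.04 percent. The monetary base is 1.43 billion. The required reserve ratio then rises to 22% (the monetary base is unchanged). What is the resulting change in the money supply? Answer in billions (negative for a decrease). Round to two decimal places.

Initially m₁ = 1 / (0.0404 + 0.05) ≈ 11.0619, so M₁ = 11.0619 × 1.43 ≈ 15.8185 billion.
After the change m₂ = 1 / (0.22 + 0.05) ≈ 3.7037, so M₂ = 3.7037 × 1.43 ≈ 5.2963 billion.
ΔM = M₂ − M₁ = 5.2963 − 15.8185 = -10.5222 billion.

-10.52 billion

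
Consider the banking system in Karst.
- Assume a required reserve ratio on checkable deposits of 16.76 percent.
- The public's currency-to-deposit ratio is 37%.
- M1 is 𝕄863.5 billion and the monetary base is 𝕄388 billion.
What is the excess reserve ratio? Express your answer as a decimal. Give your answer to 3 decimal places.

Using m = M/MB = 863.5/388 ≈ 2.225515. Since m = (1 + c)/(c + rr + e), the denominator satisfies c + rr + e = (1 + c)/m = (1 + 0.37) / 2.225515 ≈ 0.615588.
With c = 0.37 and rr = 0.1676, the excess reserve ratio is 0.615588 − 0.37 − 0.1676 = 0.077988.

0.078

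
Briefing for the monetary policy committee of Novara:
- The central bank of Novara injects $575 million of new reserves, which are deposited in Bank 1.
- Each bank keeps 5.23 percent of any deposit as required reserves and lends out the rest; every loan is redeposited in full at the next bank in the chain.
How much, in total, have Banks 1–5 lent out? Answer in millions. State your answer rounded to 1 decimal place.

Bank i lends (1 − rr)^i of the original deposit: Bank 1 lends 575·0.9477 = 544.9275, Bank 2 lends 575·0.9477² ≈ 516.4278, and so on.
Summing a geometric series: total = 575·[0.9477·(1 − 0.9477^5) / (1 − 0.9477)] ≈ 2454.1601 million.

$2454.2 million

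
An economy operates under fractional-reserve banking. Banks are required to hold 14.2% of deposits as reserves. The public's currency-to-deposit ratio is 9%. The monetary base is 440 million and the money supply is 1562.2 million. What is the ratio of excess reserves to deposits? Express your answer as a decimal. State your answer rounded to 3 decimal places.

Using m = M/MB = 1562.2/440 ≈ 3.550455. Since m = (1 + c)/(c + rr + e), the denominator satisfies c + rr + e = (1 + c)/m = (1 + 0.09) / 3.550455 ≈ 0.307003.
With c = 0.09 and rr = 0.142, the ratio of excess reserves to deposits is 0.307003 − 0.09 − 0.142 = 0.075003.

0.075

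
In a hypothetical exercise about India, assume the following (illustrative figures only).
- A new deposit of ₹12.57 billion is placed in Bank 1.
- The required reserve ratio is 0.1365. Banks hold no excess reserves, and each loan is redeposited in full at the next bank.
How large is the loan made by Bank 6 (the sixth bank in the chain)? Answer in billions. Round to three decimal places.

₹5.211 billion

Each bank lends a fraction (1 − rr) = 0.8635 of the deposit it receives, so Bank 6 receives 12.57·0.8635^5 and lends 12.57·0.8635^6 ≈ 5.2109 billion.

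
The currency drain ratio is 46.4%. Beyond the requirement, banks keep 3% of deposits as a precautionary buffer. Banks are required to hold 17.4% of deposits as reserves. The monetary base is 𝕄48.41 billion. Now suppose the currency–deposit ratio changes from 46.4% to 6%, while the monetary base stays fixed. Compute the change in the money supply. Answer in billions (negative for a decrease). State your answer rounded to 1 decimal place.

𝕄88.3 billion

Initially m₁ = (1 + 0.464) / (0.174 + 0.03 + 0.464) ≈ 2.1916, so M₁ = 2.1916 × 48.41 ≈ 106.0954 billion.
After the change m₂ = (1 + 0.06) / (0.174 + 0.03 + 0.06) ≈ 4.0152, so M₂ = 4.0152 × 48.41 ≈ 194.3758 billion.
ΔM = M₂ − M₁ = 194.3758 − 106.0954 = 88.2804 billion.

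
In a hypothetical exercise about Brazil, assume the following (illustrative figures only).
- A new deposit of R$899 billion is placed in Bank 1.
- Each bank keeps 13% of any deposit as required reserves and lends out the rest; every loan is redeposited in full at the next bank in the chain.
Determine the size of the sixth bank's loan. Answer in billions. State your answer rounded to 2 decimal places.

R$389.83 billion

Each bank lends a fraction (1 − rr) = 0.8700 of the deposit it receives, so Bank 6 receives 899·0.8700^5 and lends 899·0.8700^6 ≈ 389.8300 billion.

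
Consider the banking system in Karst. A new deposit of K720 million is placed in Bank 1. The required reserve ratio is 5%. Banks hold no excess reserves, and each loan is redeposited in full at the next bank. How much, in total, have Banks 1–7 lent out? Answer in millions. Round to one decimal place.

Bank i lends (1 − rr)^i of the original deposit: Bank 1 lends 720·0.9500 = 684.0000, Bank 2 lends 720·0.9500² = 649.8000, and so on.
Summing a geometric series: total = 720·[0.9500·(1 − 0.9500^7) / (1 − 0.9500)] ≈ 4126.7458 million.

K4126.7 million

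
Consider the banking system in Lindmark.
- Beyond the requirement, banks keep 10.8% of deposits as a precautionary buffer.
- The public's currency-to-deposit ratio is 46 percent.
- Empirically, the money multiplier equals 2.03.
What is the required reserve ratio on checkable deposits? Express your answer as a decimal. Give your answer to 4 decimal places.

0.1512

Using m = 2.03. Since m = (1 + c)/(c + rr + e), the denominator satisfies c + rr + e = (1 + c)/m = (1 + 0.46) / 2.03 ≈ 0.719212.
With c = 0.46 and e = 0.108, the required reserve ratio on checkable deposits is 0.719212 − 0.46 − 0.108 = 0.151212.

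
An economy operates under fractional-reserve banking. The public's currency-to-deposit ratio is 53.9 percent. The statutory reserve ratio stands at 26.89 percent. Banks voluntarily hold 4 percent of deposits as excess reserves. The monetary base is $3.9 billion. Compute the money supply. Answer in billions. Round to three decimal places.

The money multiplier is m = (1 + c) / (rr + e + c) = (1 + 0.539) / (0.2689 + 0.04 + 0.539) ≈ 1.81507.
So M = m × MB = 1.81507 × 3.9 ≈ 7.0788 billion.

$7.079 billion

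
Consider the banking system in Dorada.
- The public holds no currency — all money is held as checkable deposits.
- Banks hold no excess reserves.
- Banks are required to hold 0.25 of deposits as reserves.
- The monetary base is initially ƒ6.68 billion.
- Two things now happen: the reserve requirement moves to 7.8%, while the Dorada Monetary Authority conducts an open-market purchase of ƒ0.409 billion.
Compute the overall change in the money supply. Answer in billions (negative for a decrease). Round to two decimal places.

Before: m₁ = 1 / (0.25) = 4, MB₁ = 6.68, so M₁ = 4 × 6.68 = 26.72 billion.
After: m₂ = 1 / (0.078) ≈ 12.8205, MB₂ = 6.68 + 0.409 = 7.089, so M₂ = 12.8205 × 7.089 ≈ 90.8845 billion.
ΔM = M₂ − M₁ = 90.8845 − 26.72 = 64.1645 billion.

ƒ64.16 billion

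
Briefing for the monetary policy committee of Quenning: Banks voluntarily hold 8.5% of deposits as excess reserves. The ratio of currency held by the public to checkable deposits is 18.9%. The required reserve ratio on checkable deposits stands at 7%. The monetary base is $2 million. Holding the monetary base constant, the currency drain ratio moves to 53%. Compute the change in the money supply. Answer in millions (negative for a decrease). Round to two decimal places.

-2.45 million

Initially m₁ = (1 + 0.189) / (0.07 + 0.085 + 0.189) ≈ 3.4564, so M₁ = 3.4564 × 2 = 6.9128 million.
After the change m₂ = (1 + 0.53) / (0.07 + 0.085 + 0.53) ≈ 2.2336, so M₂ = 2.2336 × 2 = 4.4672 million.
ΔM = M₂ − M₁ = 4.4672 − 6.9128 = -2.4456 million.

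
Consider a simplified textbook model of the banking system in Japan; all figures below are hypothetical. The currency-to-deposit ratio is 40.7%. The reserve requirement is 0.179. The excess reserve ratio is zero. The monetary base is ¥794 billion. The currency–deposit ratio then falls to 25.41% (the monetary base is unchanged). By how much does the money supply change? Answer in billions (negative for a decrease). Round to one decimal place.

Initially m₁ = (1 + 0.407) / (0.179 + 0.407) ≈ 2.40102, so M₁ = 2.40102 × 794 ≈ 1906.4099 billion.
After the change m₂ = (1 + 0.2541) / (0.179 + 0.2541) ≈ 2.89564, so M₂ = 2.89564 × 794 ≈ 2299.1382 billion.
ΔM = M₂ − M₁ = 2299.1382 − 1906.4099 = 392.7283 billion.

¥392.7 billion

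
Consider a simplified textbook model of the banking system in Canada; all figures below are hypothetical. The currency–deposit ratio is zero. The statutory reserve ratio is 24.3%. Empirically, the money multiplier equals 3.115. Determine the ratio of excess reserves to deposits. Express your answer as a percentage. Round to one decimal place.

Using m = 3.115. Since m = (1 + c)/(c + rr + e), the denominator satisfies c + rr + e = (1 + c)/m = (1 + 0) / 3.115 ≈ 0.321027.
With c = 0 and rr = 0.243, the ratio of excess reserves to deposits is 0.321027 − 0 − 0.243 = 0.078027.

7.8%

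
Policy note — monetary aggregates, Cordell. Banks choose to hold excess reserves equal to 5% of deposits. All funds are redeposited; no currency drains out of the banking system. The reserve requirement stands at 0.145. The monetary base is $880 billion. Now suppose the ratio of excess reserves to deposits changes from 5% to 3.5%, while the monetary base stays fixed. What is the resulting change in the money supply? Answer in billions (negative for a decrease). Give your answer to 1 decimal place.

Initially m₁ = 1 / (0.145 + 0.05) ≈ 5.12821, so M₁ = 5.12821 × 880 = 4512.8248 billion.
After the change m₂ = 1 / (0.145 + 0.035) ≈ 5.55556, so M₂ = 5.55556 × 880 = 4888.8928 billion.
ΔM = M₂ − M₁ = 4888.8928 − 4512.8248 = 376.068 billion.

$376.1 billion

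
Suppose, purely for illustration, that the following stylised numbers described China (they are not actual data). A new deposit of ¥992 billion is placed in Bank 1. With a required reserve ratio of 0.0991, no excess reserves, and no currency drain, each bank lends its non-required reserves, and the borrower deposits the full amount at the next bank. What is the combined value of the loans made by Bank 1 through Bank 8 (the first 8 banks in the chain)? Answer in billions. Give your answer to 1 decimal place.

¥5104.9 billion

Bank i lends (1 − rr)^i of the original deposit: Bank 1 lends 992·0.9009 = 893.6928, Bank 2 lends 992·0.9009² ≈ 805.1278, and so on.
Summing a geometric series: total = 992·[0.9009·(1 − 0.9009^8) / (1 − 0.9009)] ≈ 5104.9336 billion.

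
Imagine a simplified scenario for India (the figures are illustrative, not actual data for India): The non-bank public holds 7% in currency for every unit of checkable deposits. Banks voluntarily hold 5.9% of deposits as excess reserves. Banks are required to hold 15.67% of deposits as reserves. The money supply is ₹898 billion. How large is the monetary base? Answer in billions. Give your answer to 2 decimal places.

The money multiplier is m = (1 + c) / (rr + e + c) = (1 + 0.07) / (0.1567 + 0.059 + 0.07) ≈ 3.745187.
MB = M / m = 898 / 3.745187 ≈ 239.7744 billion.

₹239.77 billion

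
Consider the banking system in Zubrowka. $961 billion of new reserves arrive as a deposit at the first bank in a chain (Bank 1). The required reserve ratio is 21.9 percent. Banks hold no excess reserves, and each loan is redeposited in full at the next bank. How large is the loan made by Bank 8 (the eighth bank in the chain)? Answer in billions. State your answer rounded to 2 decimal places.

$133.02 billion

Each bank lends a fraction (1 − rr) = 0.7810 of the deposit it receives, so Bank 8 receives 961·0.7810^7 and lends 961·0.7810^8 ≈ 133.0245 billion.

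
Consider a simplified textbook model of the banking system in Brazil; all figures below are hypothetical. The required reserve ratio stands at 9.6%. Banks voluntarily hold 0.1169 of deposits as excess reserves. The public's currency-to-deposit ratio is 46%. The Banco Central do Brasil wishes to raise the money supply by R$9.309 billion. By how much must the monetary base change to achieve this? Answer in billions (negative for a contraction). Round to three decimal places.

R$4.290 billion

The money multiplier is m = (1 + c) / (rr + e + c) = (1 + 0.46) / (0.096 + 0.1169 + 0.46) ≈ 2.16971.
ΔMB = ΔM / m = (+9.309) / 2.16971 ≈ 4.2904 billion.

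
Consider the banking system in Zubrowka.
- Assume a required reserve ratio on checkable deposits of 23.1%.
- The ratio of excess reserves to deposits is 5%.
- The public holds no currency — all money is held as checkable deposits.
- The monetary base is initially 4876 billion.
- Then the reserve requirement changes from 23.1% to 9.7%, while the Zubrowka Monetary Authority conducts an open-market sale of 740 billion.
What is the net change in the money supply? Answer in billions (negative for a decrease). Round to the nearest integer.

10784 billion

Before: m₁ = 1 / (0.231 + 0.05) ≈ 3.55872, MB₁ = 4876, so M₁ = 3.55872 × 4876 ≈ 17352.3187 billion.
After: m₂ = 1 / (0.097 + 0.05) ≈ 6.80272, MB₂ = 4876 − 740 = 4136, so M₂ = 6.80272 × 4136 ≈ 28136.0499 billion.
ΔM = M₂ − M₁ = 28136.0499 − 17352.3187 = 10783.7312 billion.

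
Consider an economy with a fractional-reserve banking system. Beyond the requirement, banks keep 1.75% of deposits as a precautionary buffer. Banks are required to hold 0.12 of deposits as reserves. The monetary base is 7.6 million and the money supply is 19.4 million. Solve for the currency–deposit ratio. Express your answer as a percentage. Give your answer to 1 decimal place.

41.8%

Using m = M/MB = 19.4/7.6 ≈ 2.552632. From m = (1 + c)/(c + rr + e), rearranging gives 1 + c = m·(c + rr + e), so c·(1 − m) = m·(rr + e) − 1.
Hence c = [m·(rr + e) − 1]/(1 − m) = [2.552632 × (0.12 + 0.0175) − 1] / (1 − 2.552632) ≈ 0.418008.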